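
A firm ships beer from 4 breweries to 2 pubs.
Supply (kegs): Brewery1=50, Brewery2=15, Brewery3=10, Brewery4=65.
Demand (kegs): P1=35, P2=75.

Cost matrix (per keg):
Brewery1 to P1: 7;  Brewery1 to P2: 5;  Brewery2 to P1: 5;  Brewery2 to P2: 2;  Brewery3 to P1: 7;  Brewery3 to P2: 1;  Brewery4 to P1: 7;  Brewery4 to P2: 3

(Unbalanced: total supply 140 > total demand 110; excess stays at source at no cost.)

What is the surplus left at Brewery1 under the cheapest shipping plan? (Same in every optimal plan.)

30

Minimum-cost shipments:
  Brewery1–P1: 20 kegs
  Brewery2–P1: 15 kegs
  Brewery3–P2: 10 kegs
  Brewery4–P2: 65 kegs
Total cost = 420.
Brewery1 ships 20 of its 50, leaving 30.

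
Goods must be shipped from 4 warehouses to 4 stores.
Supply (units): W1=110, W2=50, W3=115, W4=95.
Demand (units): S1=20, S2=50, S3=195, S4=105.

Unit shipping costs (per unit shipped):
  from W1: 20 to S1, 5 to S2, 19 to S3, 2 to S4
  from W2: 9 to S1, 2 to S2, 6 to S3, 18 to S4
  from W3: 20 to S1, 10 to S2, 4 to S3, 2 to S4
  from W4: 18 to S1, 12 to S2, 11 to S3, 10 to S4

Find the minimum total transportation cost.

1980

A cheapest plan:
  W1–S2: 5 units
  W1–S4: 105 units
  W2–S1: 5 units
  W2–S2: 45 units
  W3–S3: 115 units
  W4–S1: 15 units
  W4–S3: 80 units
Total cost = 1980.
(Supply check: W1 ships 110; W2 ships 50; W3 ships 115; W4 ships 95.)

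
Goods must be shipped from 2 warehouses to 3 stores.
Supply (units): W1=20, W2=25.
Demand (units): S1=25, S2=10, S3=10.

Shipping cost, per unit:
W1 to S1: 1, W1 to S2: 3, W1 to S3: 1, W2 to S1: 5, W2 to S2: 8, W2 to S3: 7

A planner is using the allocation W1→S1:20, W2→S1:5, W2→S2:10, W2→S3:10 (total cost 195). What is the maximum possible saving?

Current plan cost = 20·1 + 5·5 + 10·8 + 10·7 = 195.
Optimal plan:
  W1->S2: 10 × 3 = 30
  W1->S3: 10 × 1 = 10
  W2->S1: 25 × 5 = 125
Optimal cost = 165.
Saving = 195 − 165 = 30.

30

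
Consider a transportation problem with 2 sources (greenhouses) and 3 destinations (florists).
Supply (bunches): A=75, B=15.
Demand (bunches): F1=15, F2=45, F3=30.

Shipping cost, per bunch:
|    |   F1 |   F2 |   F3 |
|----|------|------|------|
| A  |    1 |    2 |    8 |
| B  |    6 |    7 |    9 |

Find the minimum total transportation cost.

360

An optimal shipping plan:
  A–F1: 15 bunches
  A–F2: 45 bunches
  A–F3: 15 bunches
  B–F3: 15 bunches
Total cost = 360.
(Supply check: A ships 75; B ships 15.)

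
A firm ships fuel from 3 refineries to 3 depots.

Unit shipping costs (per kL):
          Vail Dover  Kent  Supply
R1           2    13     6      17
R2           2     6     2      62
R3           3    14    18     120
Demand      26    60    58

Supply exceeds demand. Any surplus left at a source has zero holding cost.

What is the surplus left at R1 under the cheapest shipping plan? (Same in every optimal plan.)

0

Minimum-cost shipments:
  R1 to Kent: 17 kL
  R2 to Dover: 21 kL
  R2 to Kent: 41 kL
  R3 to Vail: 26 kL
  R3 to Dover: 39 kL
Total cost = 934.
R1 ships 17 of its 17, leaving 0.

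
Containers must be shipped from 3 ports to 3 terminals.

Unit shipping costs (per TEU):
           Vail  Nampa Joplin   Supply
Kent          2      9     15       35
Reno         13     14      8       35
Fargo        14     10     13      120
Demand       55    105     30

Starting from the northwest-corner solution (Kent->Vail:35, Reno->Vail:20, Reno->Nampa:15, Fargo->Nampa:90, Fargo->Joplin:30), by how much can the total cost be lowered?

195

Current plan cost = 35·2 + 20·13 + 15·14 + 90·10 + 30·13 = 1830.
Optimal plan:
  Kent→Vail: 35 TEU
  Reno→Vail: 5 TEU
  Reno→Joplin: 30 TEU
  Fargo→Vail: 15 TEU
  Fargo→Nampa: 105 TEU
Optimal cost = 1635.
Saving = 1830 − 1635 = 195.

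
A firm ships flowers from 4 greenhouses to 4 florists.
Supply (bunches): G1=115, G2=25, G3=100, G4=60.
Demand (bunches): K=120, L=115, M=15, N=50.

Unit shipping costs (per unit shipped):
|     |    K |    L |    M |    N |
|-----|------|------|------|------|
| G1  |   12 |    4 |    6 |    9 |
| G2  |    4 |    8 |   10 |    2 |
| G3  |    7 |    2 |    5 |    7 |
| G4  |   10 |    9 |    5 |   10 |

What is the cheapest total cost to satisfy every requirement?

1735

An optimal shipping plan:
  G1->L: 115 × 4 = 460
  G2->N: 25 × 2 = 50
  G3->K: 100 × 7 = 700
  G4->K: 20 × 10 = 200
  G4->M: 15 × 5 = 75
  G4->N: 25 × 10 = 250
Total = 460 + 50 + 700 + 200 + 75 + 250 = 1735.
(Supply check: G1 ships 115; G2 ships 25; G3 ships 100; G4 ships 60.)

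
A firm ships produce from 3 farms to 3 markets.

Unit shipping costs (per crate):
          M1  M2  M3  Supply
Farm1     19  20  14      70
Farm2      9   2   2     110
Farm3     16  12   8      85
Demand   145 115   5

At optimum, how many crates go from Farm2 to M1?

The minimum-cost plan:
  Farm1–M1: 70 × 19 = 1330
  Farm2–M2: 110 × 2 = 220
  Farm3–M1: 75 × 16 = 1200
  Farm3–M2: 5 × 12 = 60
  Farm3–M3: 5 × 8 = 40
Total cost = 2850.
The route Farm2→M1 is not used.

0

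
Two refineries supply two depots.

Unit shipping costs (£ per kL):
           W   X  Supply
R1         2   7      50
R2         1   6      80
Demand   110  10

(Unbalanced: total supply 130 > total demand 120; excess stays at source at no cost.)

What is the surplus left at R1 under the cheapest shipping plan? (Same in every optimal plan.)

An optimal plan:
  R1→W: 30 × £2 = £60
  R1→X: 10 × £7 = £70
  R2→W: 80 × £1 = £80
Total cost = £210.
R1 ships 40 of its 50, leaving 10.

10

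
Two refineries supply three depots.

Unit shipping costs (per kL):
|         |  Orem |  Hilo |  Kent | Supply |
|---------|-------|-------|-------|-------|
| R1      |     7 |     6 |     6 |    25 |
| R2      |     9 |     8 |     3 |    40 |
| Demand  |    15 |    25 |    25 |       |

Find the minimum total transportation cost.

An optimal shipping plan:
  R1→Orem: 15 × 7 = 105
  R1→Hilo: 10 × 6 = 60
  R2→Hilo: 15 × 8 = 120
  R2→Kent: 25 × 3 = 75
Total = 105 + 60 + 120 + 75 = 360.
(Supply check: R1 ships 25; R2 ships 40.)

360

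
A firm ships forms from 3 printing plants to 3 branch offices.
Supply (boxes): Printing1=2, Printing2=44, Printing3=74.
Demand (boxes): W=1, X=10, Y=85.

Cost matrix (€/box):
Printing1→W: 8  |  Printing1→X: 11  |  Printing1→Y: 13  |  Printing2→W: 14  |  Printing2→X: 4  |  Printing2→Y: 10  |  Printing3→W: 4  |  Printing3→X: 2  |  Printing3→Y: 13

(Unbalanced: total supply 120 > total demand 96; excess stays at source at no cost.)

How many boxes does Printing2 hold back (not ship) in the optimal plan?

0

An optimal plan:
  Printing2–Y: 44 × €10 = €440
  Printing3–W: 1 × €4 = €4
  Printing3–X: 10 × €2 = €20
  Printing3–Y: 41 × €13 = €533
Total cost = €997.
Printing2 ships 44 of its 44, leaving 0.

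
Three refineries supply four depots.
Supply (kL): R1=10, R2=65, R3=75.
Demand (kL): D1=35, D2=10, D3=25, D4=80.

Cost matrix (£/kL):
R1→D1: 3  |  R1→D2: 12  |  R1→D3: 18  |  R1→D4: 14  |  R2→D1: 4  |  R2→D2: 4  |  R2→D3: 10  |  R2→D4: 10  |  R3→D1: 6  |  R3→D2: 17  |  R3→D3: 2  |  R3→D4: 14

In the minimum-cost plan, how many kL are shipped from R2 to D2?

10

Optimal shipments:
  R1->D1: 10 × £3 = £30
  R2->D2: 10 × £4 = £40
  R2->D4: 55 × £10 = £550
  R3->D1: 25 × £6 = £150
  R3->D3: 25 × £2 = £50
  R3->D4: 25 × £14 = £350
Total cost = £1170.
So R2→D2 carries 10 kL.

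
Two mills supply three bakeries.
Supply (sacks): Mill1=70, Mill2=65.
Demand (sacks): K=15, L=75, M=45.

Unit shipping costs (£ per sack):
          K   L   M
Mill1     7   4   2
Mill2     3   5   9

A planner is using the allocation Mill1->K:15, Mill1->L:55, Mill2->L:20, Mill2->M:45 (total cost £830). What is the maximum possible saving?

Current plan cost = 15·7 + 55·4 + 20·5 + 45·9 = £830.
Optimal plan:
  Mill1->L: 25 × £4 = £100
  Mill1->M: 45 × £2 = £90
  Mill2->K: 15 × £3 = £45
  Mill2->L: 50 × £5 = £250
Optimal cost = £485.
Saving = 830 − 485 = £345.

345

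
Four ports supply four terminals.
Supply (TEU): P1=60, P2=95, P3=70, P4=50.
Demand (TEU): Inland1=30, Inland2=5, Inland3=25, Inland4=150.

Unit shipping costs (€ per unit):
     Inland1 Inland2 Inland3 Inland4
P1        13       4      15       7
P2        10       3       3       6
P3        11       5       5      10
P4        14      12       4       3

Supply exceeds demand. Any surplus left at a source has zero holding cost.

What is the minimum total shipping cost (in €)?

An optimal shipping plan:
  P1–Inland4: 60 × €7 = €420
  P2–Inland1: 25 × €10 = €250
  P2–Inland2: 5 × €3 = €15
  P2–Inland3: 25 × €3 = €75
  P2–Inland4: 40 × €6 = €240
  P3–Inland1: 5 × €11 = €55
  P4–Inland4: 50 × €3 = €150
Total = 420 + 250 + 15 + 75 + 240 + 55 + 150 = €1205.

1205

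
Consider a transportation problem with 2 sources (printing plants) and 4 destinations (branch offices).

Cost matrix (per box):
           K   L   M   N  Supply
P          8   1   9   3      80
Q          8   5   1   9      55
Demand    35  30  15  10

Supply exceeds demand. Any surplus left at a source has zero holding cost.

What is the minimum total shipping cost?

355

An optimal shipping plan:
  P–K: 35 × 8 = 280
  P–L: 30 × 1 = 30
  P–N: 10 × 3 = 30
  Q–M: 15 × 1 = 15
Total = 280 + 30 + 30 + 15 = 355.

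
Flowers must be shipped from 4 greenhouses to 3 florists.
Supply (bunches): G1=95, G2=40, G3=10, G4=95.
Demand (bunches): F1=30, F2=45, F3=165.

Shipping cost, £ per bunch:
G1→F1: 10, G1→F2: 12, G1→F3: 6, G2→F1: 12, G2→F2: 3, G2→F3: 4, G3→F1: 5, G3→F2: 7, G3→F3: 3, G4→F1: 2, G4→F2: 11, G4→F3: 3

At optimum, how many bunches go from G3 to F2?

Solving gives:
  G1–F3: 95 × £6 = £570
  G2–F2: 40 × £3 = £120
  G3–F2: 5 × £7 = £35
  G3–F3: 5 × £3 = £15
  G4–F1: 30 × £2 = £60
  G4–F3: 65 × £3 = £195
Total cost = £995.
So G3→F2 carries 5 bunches.

5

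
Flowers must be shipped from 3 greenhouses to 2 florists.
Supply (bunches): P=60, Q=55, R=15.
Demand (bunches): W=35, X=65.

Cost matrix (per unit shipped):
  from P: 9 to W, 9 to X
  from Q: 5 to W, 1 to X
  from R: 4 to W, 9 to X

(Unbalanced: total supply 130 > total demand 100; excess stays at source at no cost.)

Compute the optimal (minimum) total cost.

385

A cheapest plan:
  P→W: 20 × 9 = 180
  P→X: 10 × 9 = 90
  Q→X: 55 × 1 = 55
  R→W: 15 × 4 = 60
Total = 180 + 90 + 55 + 60 = 385.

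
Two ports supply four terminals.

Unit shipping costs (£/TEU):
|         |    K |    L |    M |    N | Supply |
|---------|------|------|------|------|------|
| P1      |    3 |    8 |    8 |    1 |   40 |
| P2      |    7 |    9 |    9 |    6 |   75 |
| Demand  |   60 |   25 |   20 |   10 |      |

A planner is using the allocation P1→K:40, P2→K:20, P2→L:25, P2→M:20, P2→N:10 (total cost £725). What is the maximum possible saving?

10

Current plan cost = 40·3 + 20·7 + 25·9 + 20·9 + 10·6 = £725.
Optimal plan:
  P1→K: 30 × £3 = £90
  P1→N: 10 × £1 = £10
  P2→K: 30 × £7 = £210
  P2→L: 25 × £9 = £225
  P2→M: 20 × £9 = £180
Optimal cost = £715.
Saving = 725 − 715 = £10.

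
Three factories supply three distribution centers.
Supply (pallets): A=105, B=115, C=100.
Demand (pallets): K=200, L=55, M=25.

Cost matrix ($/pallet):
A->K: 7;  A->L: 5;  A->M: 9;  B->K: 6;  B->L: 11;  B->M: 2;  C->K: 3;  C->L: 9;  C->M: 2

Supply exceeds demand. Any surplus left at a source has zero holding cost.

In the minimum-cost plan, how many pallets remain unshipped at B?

0

An optimal plan:
  A→K: 10 × $7 = $70
  A→L: 55 × $5 = $275
  B→K: 90 × $6 = $540
  B→M: 25 × $2 = $50
  C→K: 100 × $3 = $300
Total cost = $1235.
B ships 115 of its 115, leaving 0.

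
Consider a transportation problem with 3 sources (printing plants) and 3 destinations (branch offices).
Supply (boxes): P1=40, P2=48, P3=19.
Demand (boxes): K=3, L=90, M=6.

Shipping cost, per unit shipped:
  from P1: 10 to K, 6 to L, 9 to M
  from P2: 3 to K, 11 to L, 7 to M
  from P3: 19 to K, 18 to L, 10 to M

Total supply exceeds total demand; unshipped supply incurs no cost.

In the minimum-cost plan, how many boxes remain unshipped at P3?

8

An optimal plan:
  P1 to L: 40 boxes
  P2 to K: 3 boxes
  P2 to L: 45 boxes
  P3 to L: 5 boxes
  P3 to M: 6 boxes
Total cost = 894.
P3 ships 11 of its 19, leaving 8.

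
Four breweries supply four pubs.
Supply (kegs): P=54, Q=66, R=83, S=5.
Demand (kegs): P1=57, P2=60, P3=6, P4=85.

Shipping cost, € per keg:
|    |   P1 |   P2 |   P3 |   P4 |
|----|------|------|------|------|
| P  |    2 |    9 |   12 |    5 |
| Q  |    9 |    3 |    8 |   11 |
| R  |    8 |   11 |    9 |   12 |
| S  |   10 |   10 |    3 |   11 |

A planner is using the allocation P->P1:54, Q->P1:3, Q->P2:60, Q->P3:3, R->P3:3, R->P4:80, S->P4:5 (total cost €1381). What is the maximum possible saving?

Current plan cost = 54·2 + 3·9 + 60·3 + 3·8 + 3·9 + 80·12 + 5·11 = €1381.
Optimal plan:
  P→P4: 54 kegs
  Q→P2: 60 kegs
  Q→P4: 6 kegs
  R→P1: 57 kegs
  R→P3: 1 kegs
  R→P4: 25 kegs
  S→P3: 5 kegs
Optimal cost = €1296.
Saving = 1381 − 1296 = €85.

85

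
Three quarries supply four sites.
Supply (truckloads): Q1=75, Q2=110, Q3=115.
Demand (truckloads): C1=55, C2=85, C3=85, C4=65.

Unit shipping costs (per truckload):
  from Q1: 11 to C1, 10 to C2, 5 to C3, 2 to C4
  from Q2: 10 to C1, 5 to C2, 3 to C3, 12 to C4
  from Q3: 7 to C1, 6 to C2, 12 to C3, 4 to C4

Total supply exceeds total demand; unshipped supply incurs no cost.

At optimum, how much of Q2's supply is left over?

0

An optimal plan:
  Q1 to C4: 65 truckloads
  Q2 to C2: 25 truckloads
  Q2 to C3: 85 truckloads
  Q3 to C1: 55 truckloads
  Q3 to C2: 60 truckloads
Total cost = 1255.
Q2 ships 110 of its 110, leaving 0.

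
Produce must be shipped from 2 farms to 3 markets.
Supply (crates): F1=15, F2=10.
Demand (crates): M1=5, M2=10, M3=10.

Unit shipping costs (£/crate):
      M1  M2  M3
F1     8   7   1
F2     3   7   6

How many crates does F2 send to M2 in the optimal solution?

5

The minimum-cost plan:
  F1→M2: 5 crates
  F1→M3: 10 crates
  F2→M1: 5 crates
  F2→M2: 5 crates
Total cost = £95.
So F2→M2 carries 5 crates.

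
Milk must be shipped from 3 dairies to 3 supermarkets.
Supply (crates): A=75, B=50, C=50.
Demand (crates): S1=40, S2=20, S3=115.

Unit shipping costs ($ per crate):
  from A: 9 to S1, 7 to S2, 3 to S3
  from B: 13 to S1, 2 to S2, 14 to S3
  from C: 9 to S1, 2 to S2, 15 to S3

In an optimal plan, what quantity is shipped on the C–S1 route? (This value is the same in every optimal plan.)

40

Solving gives:
  A->S3: 75 × $3 = $225
  B->S2: 10 × $2 = $20
  B->S3: 40 × $14 = $560
  C->S1: 40 × $9 = $360
  C->S2: 10 × $2 = $20
Total cost = $1185.
So C→S1 carries 40 crates.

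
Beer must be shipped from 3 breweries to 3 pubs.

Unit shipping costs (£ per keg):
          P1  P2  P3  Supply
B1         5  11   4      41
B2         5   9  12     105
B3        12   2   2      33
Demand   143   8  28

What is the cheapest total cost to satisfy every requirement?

793

One minimum-cost allocation:
  B1→P1: 38 × £5 = £190
  B1→P3: 3 × £4 = £12
  B2→P1: 105 × £5 = £525
  B3→P2: 8 × £2 = £16
  B3→P3: 25 × £2 = £50
Total = 190 + 12 + 525 + 16 + 50 = £793.
(Supply check: B1 ships 41; B2 ships 105; B3 ships 33.)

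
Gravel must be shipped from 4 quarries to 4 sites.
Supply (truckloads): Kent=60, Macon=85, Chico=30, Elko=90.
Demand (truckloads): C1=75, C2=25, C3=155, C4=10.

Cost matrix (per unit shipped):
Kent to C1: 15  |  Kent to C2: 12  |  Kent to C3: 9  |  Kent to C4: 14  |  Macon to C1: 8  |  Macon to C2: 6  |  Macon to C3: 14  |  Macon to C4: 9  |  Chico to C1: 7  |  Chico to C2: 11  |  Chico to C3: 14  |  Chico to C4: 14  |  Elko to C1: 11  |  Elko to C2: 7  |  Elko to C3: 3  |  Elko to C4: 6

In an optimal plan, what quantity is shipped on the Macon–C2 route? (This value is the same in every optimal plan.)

Optimal shipments:
  Kent–C3: 60 × 9 = 540
  Macon–C1: 45 × 8 = 360
  Macon–C2: 25 × 6 = 150
  Macon–C3: 5 × 14 = 70
  Macon–C4: 10 × 9 = 90
  Chico–C1: 30 × 7 = 210
  Elko–C3: 90 × 3 = 270
Total cost = 1690.
So Macon→C2 carries 25 truckloads.

25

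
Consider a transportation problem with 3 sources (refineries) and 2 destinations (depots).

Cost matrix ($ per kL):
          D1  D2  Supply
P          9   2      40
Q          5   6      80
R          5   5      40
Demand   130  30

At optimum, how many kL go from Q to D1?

Optimal shipments:
  P->D1: 10 kL
  P->D2: 30 kL
  Q->D1: 80 kL
  R->D1: 40 kL
Total cost = $750.
So Q→D1 carries 80 kL.

80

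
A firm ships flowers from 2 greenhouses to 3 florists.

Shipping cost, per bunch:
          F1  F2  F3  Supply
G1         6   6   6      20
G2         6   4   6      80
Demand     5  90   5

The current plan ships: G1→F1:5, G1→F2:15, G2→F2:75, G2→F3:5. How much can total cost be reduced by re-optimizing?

Current plan cost = 5·6 + 15·6 + 75·4 + 5·6 = 450.
Optimal plan:
  G1->F1: 5 × 6 = 30
  G1->F2: 10 × 6 = 60
  G1->F3: 5 × 6 = 30
  G2->F2: 80 × 4 = 320
Optimal cost = 440.
Saving = 450 − 440 = 10.

10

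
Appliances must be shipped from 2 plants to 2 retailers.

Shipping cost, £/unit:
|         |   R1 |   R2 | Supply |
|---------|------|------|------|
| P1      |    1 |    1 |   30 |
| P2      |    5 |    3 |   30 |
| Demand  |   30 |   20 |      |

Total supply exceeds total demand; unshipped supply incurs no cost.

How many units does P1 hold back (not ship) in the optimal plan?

Minimum-cost shipments:
  P1->R1: 30 units
  P2->R2: 20 units
Total cost = £90.
P1 ships 30 of its 30, leaving 0.

0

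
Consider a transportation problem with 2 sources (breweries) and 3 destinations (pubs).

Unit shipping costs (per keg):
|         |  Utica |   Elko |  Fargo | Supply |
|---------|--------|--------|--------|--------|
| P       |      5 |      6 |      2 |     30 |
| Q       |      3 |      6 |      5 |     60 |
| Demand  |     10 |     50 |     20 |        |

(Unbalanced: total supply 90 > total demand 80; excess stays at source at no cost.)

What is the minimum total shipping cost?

An optimal shipping plan:
  P→Fargo: 20 kegs
  Q→Utica: 10 kegs
  Q→Elko: 50 kegs
Total cost = 370.

370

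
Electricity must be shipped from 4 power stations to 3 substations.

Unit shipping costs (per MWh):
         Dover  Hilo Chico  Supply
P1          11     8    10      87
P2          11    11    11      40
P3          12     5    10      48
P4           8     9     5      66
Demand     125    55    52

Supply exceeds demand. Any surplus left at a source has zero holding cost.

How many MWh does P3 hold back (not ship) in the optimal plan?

An optimal plan:
  P1–Dover: 80 × 11 = 880
  P1–Hilo: 7 × 8 = 56
  P2–Dover: 31 × 11 = 341
  P3–Hilo: 48 × 5 = 240
  P4–Dover: 14 × 8 = 112
  P4–Chico: 52 × 5 = 260
Total cost = 1889.
P3 ships 48 of its 48, leaving 0.

0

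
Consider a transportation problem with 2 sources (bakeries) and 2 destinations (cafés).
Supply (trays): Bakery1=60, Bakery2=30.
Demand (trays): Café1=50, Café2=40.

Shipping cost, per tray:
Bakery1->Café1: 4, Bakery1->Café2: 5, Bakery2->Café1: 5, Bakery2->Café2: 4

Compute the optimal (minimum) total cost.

370

Optimal allocation:
  Bakery1 to Café1: 50 × 4 = 200
  Bakery1 to Café2: 10 × 5 = 50
  Bakery2 to Café2: 30 × 4 = 120
Total = 200 + 50 + 120 = 370.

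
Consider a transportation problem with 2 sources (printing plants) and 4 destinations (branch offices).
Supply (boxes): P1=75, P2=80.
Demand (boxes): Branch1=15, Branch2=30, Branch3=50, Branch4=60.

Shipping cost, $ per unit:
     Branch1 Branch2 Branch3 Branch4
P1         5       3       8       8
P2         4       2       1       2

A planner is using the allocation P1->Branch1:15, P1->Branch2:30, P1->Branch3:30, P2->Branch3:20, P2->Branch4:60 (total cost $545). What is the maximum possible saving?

30

Current plan cost = 15·5 + 30·3 + 30·8 + 20·1 + 60·2 = $545.
Optimal plan:
  P1 to Branch1: 15 × $5 = $75
  P1 to Branch2: 30 × $3 = $90
  P1 to Branch4: 30 × $8 = $240
  P2 to Branch3: 50 × $1 = $50
  P2 to Branch4: 30 × $2 = $60
Optimal cost = $515.
Saving = 545 − 515 = $30.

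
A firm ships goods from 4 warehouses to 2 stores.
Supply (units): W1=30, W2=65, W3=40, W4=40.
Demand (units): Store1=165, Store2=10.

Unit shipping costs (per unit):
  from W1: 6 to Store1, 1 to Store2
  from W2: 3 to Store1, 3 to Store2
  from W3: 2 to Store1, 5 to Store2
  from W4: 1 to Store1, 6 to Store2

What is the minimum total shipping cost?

An optimal shipping plan:
  W1–Store1: 20 × 6 = 120
  W1–Store2: 10 × 1 = 10
  W2–Store1: 65 × 3 = 195
  W3–Store1: 40 × 2 = 80
  W4–Store1: 40 × 1 = 40
Total = 120 + 10 + 195 + 80 + 40 = 445.
(Supply check: W1 ships 30; W2 ships 65; W3 ships 40; W4 ships 40.)

445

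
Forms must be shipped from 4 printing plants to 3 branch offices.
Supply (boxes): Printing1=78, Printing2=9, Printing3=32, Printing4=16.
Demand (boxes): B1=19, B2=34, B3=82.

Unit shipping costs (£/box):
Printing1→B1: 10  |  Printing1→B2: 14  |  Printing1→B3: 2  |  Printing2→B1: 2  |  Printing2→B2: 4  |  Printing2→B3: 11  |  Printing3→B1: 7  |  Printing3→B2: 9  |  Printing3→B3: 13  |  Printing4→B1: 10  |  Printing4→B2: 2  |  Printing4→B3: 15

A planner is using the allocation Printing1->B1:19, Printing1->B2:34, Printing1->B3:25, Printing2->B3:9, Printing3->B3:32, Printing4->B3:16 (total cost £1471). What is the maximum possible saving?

981

Current plan cost = 19·10 + 34·14 + 25·2 + 9·11 + 32·13 + 16·15 = £1471.
Optimal plan:
  Printing1→B3: 78 × £2 = £156
  Printing2→B2: 9 × £4 = £36
  Printing3→B1: 19 × £7 = £133
  Printing3→B2: 9 × £9 = £81
  Printing3→B3: 4 × £13 = £52
  Printing4→B2: 16 × £2 = £32
Optimal cost = £490.
Saving = 1471 − 490 = £981.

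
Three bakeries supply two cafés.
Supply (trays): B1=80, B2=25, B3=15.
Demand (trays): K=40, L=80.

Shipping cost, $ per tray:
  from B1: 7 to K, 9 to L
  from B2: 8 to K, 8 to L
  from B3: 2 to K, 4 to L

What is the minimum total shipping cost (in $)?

900

A cheapest plan:
  B1->K: 25 × $7 = $175
  B1->L: 55 × $9 = $495
  B2->L: 25 × $8 = $200
  B3->K: 15 × $2 = $30
Total = 175 + 495 + 200 + 30 = $900.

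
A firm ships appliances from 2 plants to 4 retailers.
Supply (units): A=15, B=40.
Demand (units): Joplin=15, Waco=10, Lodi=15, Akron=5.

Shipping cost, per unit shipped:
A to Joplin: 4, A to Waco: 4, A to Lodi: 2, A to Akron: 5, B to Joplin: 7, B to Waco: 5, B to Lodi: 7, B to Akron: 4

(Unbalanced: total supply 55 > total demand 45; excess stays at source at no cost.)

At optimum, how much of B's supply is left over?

10

An optimal plan:
  A->Lodi: 15 units
  B->Joplin: 15 units
  B->Waco: 10 units
  B->Akron: 5 units
Total cost = 205.
B ships 30 of its 40, leaving 10.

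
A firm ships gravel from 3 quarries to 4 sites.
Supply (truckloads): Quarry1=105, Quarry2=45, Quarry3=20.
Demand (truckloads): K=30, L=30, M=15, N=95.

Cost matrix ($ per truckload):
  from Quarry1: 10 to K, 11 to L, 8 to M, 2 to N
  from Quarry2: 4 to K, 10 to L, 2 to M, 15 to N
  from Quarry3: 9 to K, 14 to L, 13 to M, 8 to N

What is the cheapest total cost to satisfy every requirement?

730

An optimal shipping plan:
  Quarry1→L: 10 × $11 = $110
  Quarry1→N: 95 × $2 = $190
  Quarry2→K: 30 × $4 = $120
  Quarry2→M: 15 × $2 = $30
  Quarry3→L: 20 × $14 = $280
Total = 110 + 190 + 120 + 30 + 280 = $730.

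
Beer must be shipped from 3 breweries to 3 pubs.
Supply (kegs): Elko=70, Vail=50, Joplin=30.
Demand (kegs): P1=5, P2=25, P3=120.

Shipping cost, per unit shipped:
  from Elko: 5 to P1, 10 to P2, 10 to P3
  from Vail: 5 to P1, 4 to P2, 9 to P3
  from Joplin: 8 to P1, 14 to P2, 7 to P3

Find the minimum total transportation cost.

An optimal shipping plan:
  Elko to P1: 5 × 5 = 25
  Elko to P3: 65 × 10 = 650
  Vail to P2: 25 × 4 = 100
  Vail to P3: 25 × 9 = 225
  Joplin to P3: 30 × 7 = 210
Total = 25 + 650 + 100 + 225 + 210 = 1210.
(Supply check: Elko ships 70; Vail ships 50; Joplin ships 30.)

1210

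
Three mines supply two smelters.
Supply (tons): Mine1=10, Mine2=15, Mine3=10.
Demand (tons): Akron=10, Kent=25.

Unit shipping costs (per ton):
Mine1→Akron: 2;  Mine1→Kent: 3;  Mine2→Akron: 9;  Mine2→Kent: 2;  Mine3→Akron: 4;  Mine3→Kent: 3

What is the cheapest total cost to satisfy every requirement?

80

Optimal allocation:
  Mine1→Akron: 10 × 2 = 20
  Mine2→Kent: 15 × 2 = 30
  Mine3→Kent: 10 × 3 = 30
Total = 20 + 30 + 30 = 80.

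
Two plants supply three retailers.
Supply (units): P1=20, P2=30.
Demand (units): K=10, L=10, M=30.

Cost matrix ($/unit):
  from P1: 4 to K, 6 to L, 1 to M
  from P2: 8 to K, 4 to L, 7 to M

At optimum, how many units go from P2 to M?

Solving gives:
  P1→M: 20 × $1 = $20
  P2→K: 10 × $8 = $80
  P2→L: 10 × $4 = $40
  P2→M: 10 × $7 = $70
Total cost = $210.
So P2→M carries 10 units.

10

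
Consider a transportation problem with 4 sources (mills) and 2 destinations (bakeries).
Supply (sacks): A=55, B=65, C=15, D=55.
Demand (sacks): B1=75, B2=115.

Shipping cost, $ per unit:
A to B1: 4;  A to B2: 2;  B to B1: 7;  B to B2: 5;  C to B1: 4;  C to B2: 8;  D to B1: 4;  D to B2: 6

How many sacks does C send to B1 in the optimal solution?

15

The minimum-cost plan:
  A–B1: 5 × $4 = $20
  A–B2: 50 × $2 = $100
  B–B2: 65 × $5 = $325
  C–B1: 15 × $4 = $60
  D–B1: 55 × $4 = $220
Total cost = $725.
So C→B1 carries 15 sacks.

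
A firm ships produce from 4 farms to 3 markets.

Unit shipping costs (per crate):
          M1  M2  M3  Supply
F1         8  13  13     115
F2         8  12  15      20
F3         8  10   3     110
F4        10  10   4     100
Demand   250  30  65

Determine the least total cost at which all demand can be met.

One minimum-cost allocation:
  F1->M1: 115 crates
  F2->M1: 20 crates
  F3->M1: 110 crates
  F4->M1: 5 crates
  F4->M2: 30 crates
  F4->M3: 65 crates
Total cost = 2570.
(Supply check: F1 ships 115; F2 ships 20; F3 ships 110; F4 ships 100.)

2570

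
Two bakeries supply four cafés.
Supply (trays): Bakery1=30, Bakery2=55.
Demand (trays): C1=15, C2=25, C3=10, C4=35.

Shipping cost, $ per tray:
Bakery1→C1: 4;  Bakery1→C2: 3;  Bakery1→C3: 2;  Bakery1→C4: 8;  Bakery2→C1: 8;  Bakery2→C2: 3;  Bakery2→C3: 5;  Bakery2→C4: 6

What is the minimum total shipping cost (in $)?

One minimum-cost allocation:
  Bakery1–C1: 15 trays
  Bakery1–C2: 5 trays
  Bakery1–C3: 10 trays
  Bakery2–C2: 20 trays
  Bakery2–C4: 35 trays
Total cost = $365.

365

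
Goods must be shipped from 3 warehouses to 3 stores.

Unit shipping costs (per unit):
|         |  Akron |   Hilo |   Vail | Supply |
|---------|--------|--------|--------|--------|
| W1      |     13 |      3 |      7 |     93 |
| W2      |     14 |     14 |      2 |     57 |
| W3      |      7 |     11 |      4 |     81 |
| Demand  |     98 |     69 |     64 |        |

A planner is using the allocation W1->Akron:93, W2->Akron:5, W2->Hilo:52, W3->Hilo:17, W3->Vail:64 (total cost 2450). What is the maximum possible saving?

Current plan cost = 93·13 + 5·14 + 52·14 + 17·11 + 64·4 = 2450.
Optimal plan:
  W1–Akron: 17 units
  W1–Hilo: 69 units
  W1–Vail: 7 units
  W2–Vail: 57 units
  W3–Akron: 81 units
Optimal cost = 1158.
Saving = 2450 − 1158 = 1292.

1292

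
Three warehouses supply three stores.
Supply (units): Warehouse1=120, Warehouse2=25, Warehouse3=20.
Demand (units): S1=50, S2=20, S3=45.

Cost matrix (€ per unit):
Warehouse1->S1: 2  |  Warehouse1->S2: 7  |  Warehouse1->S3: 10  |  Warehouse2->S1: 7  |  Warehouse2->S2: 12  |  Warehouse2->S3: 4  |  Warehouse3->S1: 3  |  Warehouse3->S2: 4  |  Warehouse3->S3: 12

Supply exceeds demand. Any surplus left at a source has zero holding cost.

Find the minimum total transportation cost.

480

One minimum-cost allocation:
  Warehouse1→S1: 50 units
  Warehouse1→S3: 20 units
  Warehouse2→S3: 25 units
  Warehouse3→S2: 20 units
Total cost = €480.
(Supply check: Warehouse1 ships 70; Warehouse2 ships 25; Warehouse3 ships 20.)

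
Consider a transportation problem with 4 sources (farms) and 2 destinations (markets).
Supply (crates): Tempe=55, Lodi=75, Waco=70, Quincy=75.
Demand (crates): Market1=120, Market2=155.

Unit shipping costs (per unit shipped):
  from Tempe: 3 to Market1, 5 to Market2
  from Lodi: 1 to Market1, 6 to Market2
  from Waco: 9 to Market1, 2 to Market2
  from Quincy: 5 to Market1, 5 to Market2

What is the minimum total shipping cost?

775

Optimal allocation:
  Tempe–Market1: 45 × 3 = 135
  Tempe–Market2: 10 × 5 = 50
  Lodi–Market1: 75 × 1 = 75
  Waco–Market2: 70 × 2 = 140
  Quincy–Market2: 75 × 5 = 375
Total = 135 + 50 + 75 + 140 + 375 = 775.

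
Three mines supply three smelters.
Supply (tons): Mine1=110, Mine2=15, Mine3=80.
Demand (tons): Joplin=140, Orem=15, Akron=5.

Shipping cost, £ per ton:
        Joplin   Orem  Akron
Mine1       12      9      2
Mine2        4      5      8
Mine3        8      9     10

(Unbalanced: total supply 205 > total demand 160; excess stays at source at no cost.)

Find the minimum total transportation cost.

Optimal allocation:
  Mine1->Joplin: 45 × £12 = £540
  Mine1->Orem: 15 × £9 = £135
  Mine1->Akron: 5 × £2 = £10
  Mine2->Joplin: 15 × £4 = £60
  Mine3->Joplin: 80 × £8 = £640
Total = 540 + 135 + 10 + 60 + 640 = £1385.

1385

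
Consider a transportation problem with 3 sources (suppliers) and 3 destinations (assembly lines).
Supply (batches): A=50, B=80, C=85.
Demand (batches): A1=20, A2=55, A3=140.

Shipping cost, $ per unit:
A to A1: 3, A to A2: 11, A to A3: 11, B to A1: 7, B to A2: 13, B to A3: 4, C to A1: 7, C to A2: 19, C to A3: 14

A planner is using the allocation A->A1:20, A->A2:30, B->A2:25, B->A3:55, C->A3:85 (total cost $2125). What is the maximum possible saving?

Current plan cost = 20·3 + 30·11 + 25·13 + 55·4 + 85·14 = $2125.
Optimal plan:
  A->A2: 50 batches
  B->A3: 80 batches
  C->A1: 20 batches
  C->A2: 5 batches
  C->A3: 60 batches
Optimal cost = $1945.
Saving = 2125 − 1945 = $180.

180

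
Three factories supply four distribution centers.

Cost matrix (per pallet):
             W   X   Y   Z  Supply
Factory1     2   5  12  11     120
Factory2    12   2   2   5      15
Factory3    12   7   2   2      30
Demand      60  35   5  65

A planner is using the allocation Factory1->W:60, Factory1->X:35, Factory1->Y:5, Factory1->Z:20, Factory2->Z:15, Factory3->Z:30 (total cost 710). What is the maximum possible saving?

20

Current plan cost = 60·2 + 35·5 + 5·12 + 20·11 + 15·5 + 30·2 = 710.
Optimal plan:
  Factory1 to W: 60 × 2 = 120
  Factory1 to X: 35 × 5 = 175
  Factory1 to Z: 25 × 11 = 275
  Factory2 to Y: 5 × 2 = 10
  Factory2 to Z: 10 × 5 = 50
  Factory3 to Z: 30 × 2 = 60
Optimal cost = 690.
Saving = 710 − 690 = 20.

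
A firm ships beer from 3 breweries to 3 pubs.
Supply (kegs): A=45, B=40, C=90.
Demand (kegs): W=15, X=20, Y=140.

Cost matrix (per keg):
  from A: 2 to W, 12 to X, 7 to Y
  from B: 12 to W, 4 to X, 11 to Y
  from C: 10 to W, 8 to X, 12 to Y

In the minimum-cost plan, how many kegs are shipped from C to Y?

Solving gives:
  A→W: 15 × 2 = 30
  A→Y: 30 × 7 = 210
  B→X: 20 × 4 = 80
  B→Y: 20 × 11 = 220
  C→Y: 90 × 12 = 1080
Total cost = 1620.
So C→Y carries 90 kegs.

90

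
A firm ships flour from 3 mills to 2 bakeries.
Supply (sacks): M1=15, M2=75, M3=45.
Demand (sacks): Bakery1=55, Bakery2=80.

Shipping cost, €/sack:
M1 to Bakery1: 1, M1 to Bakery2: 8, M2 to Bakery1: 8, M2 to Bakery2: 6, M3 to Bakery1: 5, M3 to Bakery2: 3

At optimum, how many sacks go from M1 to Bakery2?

0

Solving gives:
  M1–Bakery1: 15 × €1 = €15
  M2–Bakery1: 40 × €8 = €320
  M2–Bakery2: 35 × €6 = €210
  M3–Bakery2: 45 × €3 = €135
Total cost = €680.
The route M1→Bakery2 is not used.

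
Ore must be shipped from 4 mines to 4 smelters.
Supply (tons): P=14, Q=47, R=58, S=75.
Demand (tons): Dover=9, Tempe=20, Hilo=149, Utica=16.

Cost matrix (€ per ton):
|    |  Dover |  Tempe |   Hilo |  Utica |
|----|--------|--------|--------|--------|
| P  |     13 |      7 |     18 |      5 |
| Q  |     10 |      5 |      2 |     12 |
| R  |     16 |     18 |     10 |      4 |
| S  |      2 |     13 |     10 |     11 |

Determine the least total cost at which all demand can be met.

1372

Optimal allocation:
  P to Tempe: 14 × €7 = €98
  Q to Hilo: 47 × €2 = €94
  R to Hilo: 42 × €10 = €420
  R to Utica: 16 × €4 = €64
  S to Dover: 9 × €2 = €18
  S to Tempe: 6 × €13 = €78
  S to Hilo: 60 × €10 = €600
Total = 98 + 94 + 420 + 64 + 18 + 78 + 600 = €1372.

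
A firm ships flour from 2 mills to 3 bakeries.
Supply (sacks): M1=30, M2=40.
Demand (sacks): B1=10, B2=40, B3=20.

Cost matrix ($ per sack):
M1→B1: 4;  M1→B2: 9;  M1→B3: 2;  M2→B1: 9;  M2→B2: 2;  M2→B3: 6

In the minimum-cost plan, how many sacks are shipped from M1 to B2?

0

Optimal shipments:
  M1->B1: 10 sacks
  M1->B3: 20 sacks
  M2->B2: 40 sacks
Total cost = $160.
The route M1→B2 is not used.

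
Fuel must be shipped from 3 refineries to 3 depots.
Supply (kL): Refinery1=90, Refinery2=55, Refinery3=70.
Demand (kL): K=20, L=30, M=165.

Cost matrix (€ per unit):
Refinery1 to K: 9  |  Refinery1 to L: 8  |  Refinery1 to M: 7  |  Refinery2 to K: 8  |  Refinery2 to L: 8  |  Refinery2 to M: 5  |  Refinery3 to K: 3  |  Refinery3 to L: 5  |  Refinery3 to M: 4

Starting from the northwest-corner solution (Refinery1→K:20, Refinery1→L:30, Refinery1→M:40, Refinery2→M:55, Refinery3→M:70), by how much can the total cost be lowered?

60

Current plan cost = 20·9 + 30·8 + 40·7 + 55·5 + 70·4 = €1255.
Optimal plan:
  Refinery1 to M: 90 × €7 = €630
  Refinery2 to M: 55 × €5 = €275
  Refinery3 to K: 20 × €3 = €60
  Refinery3 to L: 30 × €5 = €150
  Refinery3 to M: 20 × €4 = €80
Optimal cost = €1195.
Saving = 1255 − 1195 = €60.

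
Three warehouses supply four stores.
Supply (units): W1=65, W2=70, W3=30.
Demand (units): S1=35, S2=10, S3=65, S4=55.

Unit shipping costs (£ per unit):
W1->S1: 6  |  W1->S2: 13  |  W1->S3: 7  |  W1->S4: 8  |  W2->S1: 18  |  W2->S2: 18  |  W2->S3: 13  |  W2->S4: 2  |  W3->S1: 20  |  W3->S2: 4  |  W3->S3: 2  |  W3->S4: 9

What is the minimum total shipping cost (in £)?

An optimal shipping plan:
  W1->S1: 35 × £6 = £210
  W1->S3: 30 × £7 = £210
  W2->S3: 15 × £13 = £195
  W2->S4: 55 × £2 = £110
  W3->S2: 10 × £4 = £40
  W3->S3: 20 × £2 = £40
Total = 210 + 210 + 195 + 110 + 40 + 40 = £805.
(Supply check: W1 ships 65; W2 ships 70; W3 ships 30.)

805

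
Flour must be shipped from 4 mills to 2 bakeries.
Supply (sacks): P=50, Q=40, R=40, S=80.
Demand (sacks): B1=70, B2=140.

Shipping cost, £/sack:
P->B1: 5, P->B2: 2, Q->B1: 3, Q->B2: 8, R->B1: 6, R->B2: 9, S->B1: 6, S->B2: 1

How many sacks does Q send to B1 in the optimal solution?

Optimal shipments:
  P–B2: 50 × £2 = £100
  Q–B1: 40 × £3 = £120
  R–B1: 30 × £6 = £180
  R–B2: 10 × £9 = £90
  S–B2: 80 × £1 = £80
Total cost = £570.
So Q→B1 carries 40 sacks.

40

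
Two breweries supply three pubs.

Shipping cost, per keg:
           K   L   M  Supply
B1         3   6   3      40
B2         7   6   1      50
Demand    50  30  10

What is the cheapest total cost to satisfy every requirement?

Optimal allocation:
  B1 to K: 40 × 3 = 120
  B2 to K: 10 × 7 = 70
  B2 to L: 30 × 6 = 180
  B2 to M: 10 × 1 = 10
Total = 120 + 70 + 180 + 10 = 380.

380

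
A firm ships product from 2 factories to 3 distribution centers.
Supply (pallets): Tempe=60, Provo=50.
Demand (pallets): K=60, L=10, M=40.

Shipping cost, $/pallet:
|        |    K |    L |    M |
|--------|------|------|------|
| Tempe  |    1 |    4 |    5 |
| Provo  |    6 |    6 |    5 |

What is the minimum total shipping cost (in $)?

An optimal shipping plan:
  Tempe->K: 60 × $1 = $60
  Provo->L: 10 × $6 = $60
  Provo->M: 40 × $5 = $200
Total = 60 + 60 + 200 = $320.

320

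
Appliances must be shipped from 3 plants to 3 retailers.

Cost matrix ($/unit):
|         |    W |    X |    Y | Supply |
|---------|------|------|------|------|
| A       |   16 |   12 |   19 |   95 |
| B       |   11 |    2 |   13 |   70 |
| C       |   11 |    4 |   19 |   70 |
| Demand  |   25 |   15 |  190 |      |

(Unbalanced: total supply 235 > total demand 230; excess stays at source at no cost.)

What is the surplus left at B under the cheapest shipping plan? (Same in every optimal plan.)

Minimum-cost shipments:
  A–Y: 90 × $19 = $1710
  B–Y: 70 × $13 = $910
  C–W: 25 × $11 = $275
  C–X: 15 × $4 = $60
  C–Y: 30 × $19 = $570
Total cost = $3525.
B ships 70 of its 70, leaving 0.

0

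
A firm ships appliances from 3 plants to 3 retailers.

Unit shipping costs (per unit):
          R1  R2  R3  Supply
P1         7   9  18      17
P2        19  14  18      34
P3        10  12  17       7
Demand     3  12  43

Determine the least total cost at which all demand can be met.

Optimal allocation:
  P1 to R1: 3 × 7 = 21
  P1 to R2: 12 × 9 = 108
  P1 to R3: 2 × 18 = 36
  P2 to R3: 34 × 18 = 612
  P3 to R3: 7 × 17 = 119
Total = 21 + 108 + 36 + 612 + 119 = 896.

896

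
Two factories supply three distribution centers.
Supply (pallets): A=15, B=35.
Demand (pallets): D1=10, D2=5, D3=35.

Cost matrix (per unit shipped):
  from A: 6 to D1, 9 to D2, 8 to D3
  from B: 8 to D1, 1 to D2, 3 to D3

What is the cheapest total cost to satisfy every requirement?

A cheapest plan:
  A to D1: 10 × 6 = 60
  A to D3: 5 × 8 = 40
  B to D2: 5 × 1 = 5
  B to D3: 30 × 3 = 90
Total = 60 + 40 + 5 + 90 = 195.

195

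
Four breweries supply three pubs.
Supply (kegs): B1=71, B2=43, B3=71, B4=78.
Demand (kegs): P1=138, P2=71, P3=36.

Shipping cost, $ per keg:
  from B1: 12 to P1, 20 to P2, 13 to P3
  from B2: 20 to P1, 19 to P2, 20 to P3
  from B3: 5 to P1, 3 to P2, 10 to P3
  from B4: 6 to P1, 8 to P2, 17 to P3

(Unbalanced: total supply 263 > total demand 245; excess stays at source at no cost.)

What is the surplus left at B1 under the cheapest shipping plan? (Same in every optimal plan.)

0

An optimal plan:
  B1 to P1: 60 kegs
  B1 to P3: 11 kegs
  B2 to P3: 25 kegs
  B3 to P2: 71 kegs
  B4 to P1: 78 kegs
Total cost = $2044.
B1 ships 71 of its 71, leaving 0.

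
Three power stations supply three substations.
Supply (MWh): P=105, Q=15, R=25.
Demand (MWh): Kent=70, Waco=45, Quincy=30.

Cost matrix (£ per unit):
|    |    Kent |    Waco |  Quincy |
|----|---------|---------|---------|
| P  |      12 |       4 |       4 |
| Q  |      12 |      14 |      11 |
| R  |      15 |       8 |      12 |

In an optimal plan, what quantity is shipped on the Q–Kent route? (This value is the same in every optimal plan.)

15

Optimal shipments:
  P→Kent: 30 × £12 = £360
  P→Waco: 45 × £4 = £180
  P→Quincy: 30 × £4 = £120
  Q→Kent: 15 × £12 = £180
  R→Kent: 25 × £15 = £375
Total cost = £1215.
So Q→Kent carries 15 MWh.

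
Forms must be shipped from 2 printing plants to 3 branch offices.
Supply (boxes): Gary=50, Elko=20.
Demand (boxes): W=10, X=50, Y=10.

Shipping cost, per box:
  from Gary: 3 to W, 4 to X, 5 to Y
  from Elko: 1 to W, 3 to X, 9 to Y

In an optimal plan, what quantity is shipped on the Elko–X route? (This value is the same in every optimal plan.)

The minimum-cost plan:
  Gary->X: 40 × 4 = 160
  Gary->Y: 10 × 5 = 50
  Elko->W: 10 × 1 = 10
  Elko->X: 10 × 3 = 30
Total cost = 250.
So Elko→X carries 10 boxes.

10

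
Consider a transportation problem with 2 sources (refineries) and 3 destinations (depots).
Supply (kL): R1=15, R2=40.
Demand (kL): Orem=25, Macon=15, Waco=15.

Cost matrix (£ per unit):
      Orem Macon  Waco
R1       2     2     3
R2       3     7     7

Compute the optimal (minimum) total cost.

210

One minimum-cost allocation:
  R1→Macon: 15 kL
  R2→Orem: 25 kL
  R2→Waco: 15 kL
Total cost = £210.
(Supply check: R1 ships 15; R2 ships 40.)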